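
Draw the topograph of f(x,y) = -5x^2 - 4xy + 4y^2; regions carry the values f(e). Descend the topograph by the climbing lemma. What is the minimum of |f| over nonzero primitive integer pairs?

descent: ρ → (4,4,-5)  [lands on river]
river: ρ → (-5,6,3)
river: ρ → (3,6,-5)
river: ρ → (-5,4,4)
closes: descent 1, river 4
min |a| on river = 3

3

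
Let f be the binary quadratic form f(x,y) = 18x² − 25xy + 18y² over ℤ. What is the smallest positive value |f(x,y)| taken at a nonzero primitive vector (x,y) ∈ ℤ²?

translate: b→11 (≡-25 mod 36), so (18,-25,18)→(18,11,11)
flip: (18,11,11)→(11,-11,18)
translate: b→11 (≡-11 mod 22), so (11,-11,18)→(11,11,18)
reduced (well bottom): (11,11,18) with a≤c, −a<b≤a
well minimum = a = 11

11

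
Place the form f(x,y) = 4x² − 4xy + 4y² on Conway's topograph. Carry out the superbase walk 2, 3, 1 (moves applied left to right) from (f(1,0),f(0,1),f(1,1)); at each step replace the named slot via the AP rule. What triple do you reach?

start (4,4,4) = (f(1,0),f(0,1),f(1,1))
replace slot 2: 2·(4+4) − 4 = 12 → (4,12,4)
replace slot 3: 2·(4+12) − 4 = 28 → (4,12,28)
replace slot 1: 2·(12+28) − 4 = 76 → (76,12,28)

76,12,28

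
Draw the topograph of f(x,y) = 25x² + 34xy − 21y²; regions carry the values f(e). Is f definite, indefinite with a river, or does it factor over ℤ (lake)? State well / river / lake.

D = b²−4ac = 34² − 4·25·(-21) = 3256
D > 0 non-square ⇒ indefinite ⇒ periodic river

river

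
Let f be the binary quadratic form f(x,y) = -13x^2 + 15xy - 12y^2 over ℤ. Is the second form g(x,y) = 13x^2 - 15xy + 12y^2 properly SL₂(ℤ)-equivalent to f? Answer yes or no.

D₁ = -399, D₂ = -399
f is negative-definite; reduce −f:
−f: translate: b→11 (≡-15 mod 26), so (13,-15,12)→(13,11,10)
−f: flip: (13,11,10)→(10,-11,13)
−f: translate: b→9 (≡-11 mod 20), so (10,-11,13)→(10,9,12)
−f: reduced (well bottom): (10,9,12) with a≤c, −a<b≤a
flip sign back: reduced form of f is (-10,-9,-12)
g: translate: b→11 (≡-15 mod 26), so (13,-15,12)→(13,11,10)
g: flip: (13,11,10)→(10,-11,13)
g: translate: b→9 (≡-11 mod 20), so (10,-11,13)→(10,9,12)
g: reduced (well bottom): (10,9,12) with a≤c, −a<b≤a
reduced forms (-10, -9, -12) vs (10, 9, 12) ⇒ inequivalent

no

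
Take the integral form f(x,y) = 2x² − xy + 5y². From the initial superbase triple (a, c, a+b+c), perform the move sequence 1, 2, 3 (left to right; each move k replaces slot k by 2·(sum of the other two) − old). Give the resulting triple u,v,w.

start (2,5,6) = (f(1,0),f(0,1),f(1,1))
replace slot 1: 2·(5+6) − 2 = 20 → (20,5,6)
replace slot 2: 2·(20+6) − 5 = 47 → (20,47,6)
replace slot 3: 2·(20+47) − 6 = 128 → (20,47,128)

20,47,128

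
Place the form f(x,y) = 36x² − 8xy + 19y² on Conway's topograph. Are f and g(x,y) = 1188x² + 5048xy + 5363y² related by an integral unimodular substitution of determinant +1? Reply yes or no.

D₁ = -2672, D₂ = -2672
f: flip: (36,-8,19)→(19,8,36)
f: reduced (well bottom): (19,8,36) with a≤c, −a<b≤a
g: translate: b→296 (≡5048 mod 2376), so (1188,5048,5363)→(1188,296,19)
g: flip: (1188,296,19)→(19,-296,1188)
g: translate: b→8 (≡-296 mod 38), so (19,-296,1188)→(19,8,36)
g: reduced (well bottom): (19,8,36) with a≤c, −a<b≤a
reduced forms (19, 8, 36) vs (19, 8, 36) ⇒ equivalent

yes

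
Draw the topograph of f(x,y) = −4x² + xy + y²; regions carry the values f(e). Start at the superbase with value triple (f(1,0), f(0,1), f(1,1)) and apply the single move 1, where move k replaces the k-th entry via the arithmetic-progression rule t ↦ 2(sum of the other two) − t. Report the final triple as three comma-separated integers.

start (-4,1,-2) = (f(1,0),f(0,1),f(1,1))
replace slot 1: 2·(1+(-2)) − (-4) = 2 → (2,1,-2)

2,1,-2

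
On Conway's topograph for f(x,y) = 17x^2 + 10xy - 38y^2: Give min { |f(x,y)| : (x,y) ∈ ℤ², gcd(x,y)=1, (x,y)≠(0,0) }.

descent: ρ → (-38,-10,17)
descent: ρ → (17,44,-11)  [lands on river]
river: ρ → (-11,44,17)
river: ρ → (17,24,-31)
river: ρ → (-31,38,10)
river: ρ → (10,42,-23)
river: ρ → (-23,50,2)
river: ρ → (2,50,-23)
river: ρ → (-23,42,10)
river: ρ → (10,38,-31)
river: ρ → (-31,24,17)
closes: descent 2, river 10
min |a| on river = 2

2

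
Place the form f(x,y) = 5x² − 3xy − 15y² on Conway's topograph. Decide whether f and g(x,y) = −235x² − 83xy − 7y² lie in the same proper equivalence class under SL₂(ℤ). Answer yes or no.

D₁ = 309, D₂ = 309
river cycle of f (length 6): (5, 17, -1), (-1, 17, 5), (5, 13, -7), (-7, 15, 3), (3, 15, -7), (-7, 13, 5)
river cycle of g (length 6): (-7, 13, 5), (5, 17, -1), (-1, 17, 5), (5, 13, -7), (-7, 15, 3), (3, 15, -7)
cycles coincide ⇒ equivalent

yes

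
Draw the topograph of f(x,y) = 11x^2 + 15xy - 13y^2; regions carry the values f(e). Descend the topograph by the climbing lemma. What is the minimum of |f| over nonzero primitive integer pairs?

river: ρ → (-13,11,13)
river: ρ → (13,15,-11)
river: ρ → (-11,7,17)
river: ρ → (17,27,-1)
river: ρ → (-1,27,17)
river: ρ → (17,7,-11)
river: ρ → (-11,15,13)
river: ρ → (13,11,-13)
river: ρ → (-13,15,11)
river: ρ → (11,7,-17)
river: ρ → (-17,27,1)
river: ρ → (1,27,-17)
river: ρ → (-17,7,11)
river: ρ → (11,15,-13)
closes: descent 0, river 14
min |a| on river = 1

1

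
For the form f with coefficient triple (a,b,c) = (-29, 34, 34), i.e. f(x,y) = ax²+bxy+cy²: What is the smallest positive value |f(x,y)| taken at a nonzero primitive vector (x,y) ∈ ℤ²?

river: ρ → (34,34,-29)
river: ρ → (-29,24,39)
river: ρ → (39,54,-14)
river: ρ → (-14,58,31)
river: ρ → (31,66,-6)
river: ρ → (-6,66,31)
river: ρ → (31,58,-14)
river: ρ → (-14,54,39)
river: ρ → (39,24,-29)
river: ρ → (-29,34,34)
closes: descent 0, river 10
min |a| on river = 6

6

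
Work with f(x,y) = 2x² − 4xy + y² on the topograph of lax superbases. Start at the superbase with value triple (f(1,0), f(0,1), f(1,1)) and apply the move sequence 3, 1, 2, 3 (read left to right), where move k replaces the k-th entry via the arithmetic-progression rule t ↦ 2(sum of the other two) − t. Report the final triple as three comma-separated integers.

start (2,1,-1) = (f(1,0),f(0,1),f(1,1))
replace slot 3: 2·(2+1) − (-1) = 7 → (2,1,7)
replace slot 1: 2·(1+7) − 2 = 14 → (14,1,7)
replace slot 2: 2·(14+7) − 1 = 41 → (14,41,7)
replace slot 3: 2·(14+41) − 7 = 103 → (14,41,103)

14,41,103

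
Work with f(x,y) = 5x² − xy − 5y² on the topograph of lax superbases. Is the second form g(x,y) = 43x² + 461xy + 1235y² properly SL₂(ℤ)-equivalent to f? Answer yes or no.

D₁ = 101, D₂ = 101
river cycle of f (length 6): (-5, 1, 5), (5, 9, -1), (-1, 9, 5), (5, 1, -5), (-5, 9, 1), (1, 9, -5)
river cycle of g (length 6): (5, 9, -1), (-1, 9, 5), (5, 1, -5), (-5, 9, 1), (1, 9, -5), (-5, 1, 5)
cycles coincide ⇒ equivalent

yes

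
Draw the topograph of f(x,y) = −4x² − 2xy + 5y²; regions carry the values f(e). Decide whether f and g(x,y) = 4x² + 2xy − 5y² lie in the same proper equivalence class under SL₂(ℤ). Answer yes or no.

D₁ = 84, D₂ = 84
river cycle of f (length 6): (5, 2, -4), (-4, 6, 3), (3, 6, -4), (-4, 2, 5), (5, 8, -1), (-1, 8, 5)
river cycle of g (length 6): (-5, 8, 1), (1, 8, -5), (-5, 2, 4), (4, 6, -3), (-3, 6, 4), (4, 2, -5)
cycles differ ⇒ inequivalent

no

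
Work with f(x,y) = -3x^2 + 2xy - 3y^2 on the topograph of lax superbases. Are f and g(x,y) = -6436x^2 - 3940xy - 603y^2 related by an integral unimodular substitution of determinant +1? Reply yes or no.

D₁ = -32, D₂ = -32
f is negative-definite; reduce −f:
−f: flip: (3,-2,3)→(3,2,3)
−f: reduced (well bottom): (3,2,3) with a≤c, −a<b≤a
flip sign back: reduced form of f is (-3,-2,-3)
g is negative-definite; reduce −g:
−g: flip: (6436,3940,603)→(603,-3940,6436)
−g: translate: b→-322 (≡-3940 mod 1206), so (603,-3940,6436)→(603,-322,43)
−g: flip: (603,-322,43)→(43,322,603)
−g: translate: b→-22 (≡322 mod 86), so (43,322,603)→(43,-22,3)
−g: flip: (43,-22,3)→(3,22,43)
−g: translate: b→-2 (≡22 mod 6), so (3,22,43)→(3,-2,3)
−g: flip: (3,-2,3)→(3,2,3)
−g: reduced (well bottom): (3,2,3) with a≤c, −a<b≤a
flip sign back: reduced form of g is (-3,-2,-3)
reduced forms (-3, -2, -3) vs (-3, -2, -3) ⇒ equivalent

yes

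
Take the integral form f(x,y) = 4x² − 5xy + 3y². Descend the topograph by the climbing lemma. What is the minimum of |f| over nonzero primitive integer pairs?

translate: b→3 (≡-5 mod 8), so (4,-5,3)→(4,3,2)
flip: (4,3,2)→(2,-3,4)
translate: b→1 (≡-3 mod 4), so (2,-3,4)→(2,1,3)
reduced (well bottom): (2,1,3) with a≤c, −a<b≤a
well minimum = a = 2

2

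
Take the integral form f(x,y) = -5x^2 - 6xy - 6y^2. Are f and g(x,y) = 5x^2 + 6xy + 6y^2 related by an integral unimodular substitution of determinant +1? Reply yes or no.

D₁ = -84, D₂ = -84
f is negative-definite; reduce −f:
−f: translate: b→-4 (≡6 mod 10), so (5,6,6)→(5,-4,5)
−f: flip: (5,-4,5)→(5,4,5)
−f: reduced (well bottom): (5,4,5) with a≤c, −a<b≤a
flip sign back: reduced form of f is (-5,-4,-5)
g: translate: b→-4 (≡6 mod 10), so (5,6,6)→(5,-4,5)
g: flip: (5,-4,5)→(5,4,5)
g: reduced (well bottom): (5,4,5) with a≤c, −a<b≤a
reduced forms (-5, -4, -5) vs (5, 4, 5) ⇒ inequivalent

no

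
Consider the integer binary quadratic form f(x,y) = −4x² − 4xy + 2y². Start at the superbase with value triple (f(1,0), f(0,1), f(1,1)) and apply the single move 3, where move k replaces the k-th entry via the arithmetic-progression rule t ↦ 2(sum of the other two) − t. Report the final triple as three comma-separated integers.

start (-4,2,-6) = (f(1,0),f(0,1),f(1,1))
replace slot 3: 2·((-4)+2) − (-6) = 2 → (-4,2,2)

-4,2,2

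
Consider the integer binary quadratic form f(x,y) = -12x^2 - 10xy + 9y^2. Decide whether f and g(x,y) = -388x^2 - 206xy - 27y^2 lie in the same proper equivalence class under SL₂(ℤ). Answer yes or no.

D₁ = 532, D₂ = 532
river cycle of f (length 16): (9, 10, -12), (-12, 14, 7), (7, 14, -12), (-12, 10, 9), (9, 8, -13), (-13, 18, 4), (4, 22, -3), (-3, 20, 11), (11, 2, -12), (-12, 22, 1), … (6 more)
river cycle of g (length 16): (4, 18, -13), (-13, 8, 9), (9, 10, -12), (-12, 14, 7), (7, 14, -12), (-12, 10, 9), (9, 8, -13), (-13, 18, 4), (4, 22, -3), (-3, 20, 11), … (6 more)
cycles coincide ⇒ equivalent

yes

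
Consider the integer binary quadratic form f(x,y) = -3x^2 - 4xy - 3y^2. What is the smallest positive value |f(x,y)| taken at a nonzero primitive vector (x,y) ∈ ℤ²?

translate: b→-2 (≡4 mod 6), so (3,4,3)→(3,-2,2)
flip: (3,-2,2)→(2,2,3)
reduced (well bottom): (2,2,3) with a≤c, −a<b≤a
well minimum |f| = |-2| = 2 (negative-definite)

2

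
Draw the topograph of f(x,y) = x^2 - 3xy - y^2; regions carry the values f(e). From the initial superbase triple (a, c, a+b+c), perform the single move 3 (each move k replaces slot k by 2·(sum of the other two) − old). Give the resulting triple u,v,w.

start (1,-1,-3) = (f(1,0),f(0,1),f(1,1))
replace slot 3: 2·(1+(-1)) − (-3) = 3 → (1,-1,3)

1,-1,3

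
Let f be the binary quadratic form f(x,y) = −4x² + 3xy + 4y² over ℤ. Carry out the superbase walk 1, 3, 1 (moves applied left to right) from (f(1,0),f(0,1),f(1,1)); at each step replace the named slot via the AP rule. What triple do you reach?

start (-4,4,3) = (f(1,0),f(0,1),f(1,1))
replace slot 1: 2·(4+3) − (-4) = 18 → (18,4,3)
replace slot 3: 2·(18+4) − 3 = 41 → (18,4,41)
replace slot 1: 2·(4+41) − 18 = 72 → (72,4,41)

72,4,41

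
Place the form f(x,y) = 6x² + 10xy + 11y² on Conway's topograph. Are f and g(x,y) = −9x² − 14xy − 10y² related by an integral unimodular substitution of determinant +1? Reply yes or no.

D₁ = -164, D₂ = -164
f: translate: b→-2 (≡10 mod 12), so (6,10,11)→(6,-2,7)
f: reduced (well bottom): (6,-2,7) with a≤c, −a<b≤a
g is negative-definite; reduce −g:
−g: translate: b→-4 (≡14 mod 18), so (9,14,10)→(9,-4,5)
−g: flip: (9,-4,5)→(5,4,9)
−g: reduced (well bottom): (5,4,9) with a≤c, −a<b≤a
flip sign back: reduced form of g is (-5,-4,-9)
reduced forms (6, -2, 7) vs (-5, -4, -9) ⇒ inequivalent

no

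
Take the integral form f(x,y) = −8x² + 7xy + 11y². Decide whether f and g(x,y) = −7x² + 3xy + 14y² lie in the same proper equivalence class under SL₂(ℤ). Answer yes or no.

D₁ = 401, D₂ = 401
river cycle of f (length 10): (11, 15, -4), (-4, 17, 7), (7, 11, -10), (-10, 9, 8), (8, 7, -11), (-11, 15, 4), (4, 17, -7), (-7, 11, 10), (10, 9, -8), (-8, 7, 11)
river cycle of g (length 10): (-7, 17, 4), (4, 15, -11), (-11, 7, 8), (8, 9, -10), (-10, 11, 7), (7, 17, -4), (-4, 15, 11), (11, 7, -8), (-8, 9, 10), (10, 11, -7)
cycles differ ⇒ inequivalent

no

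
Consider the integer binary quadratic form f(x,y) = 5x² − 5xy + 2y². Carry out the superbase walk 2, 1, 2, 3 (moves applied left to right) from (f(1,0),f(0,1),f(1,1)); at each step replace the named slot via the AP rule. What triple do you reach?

start (5,2,2) = (f(1,0),f(0,1),f(1,1))
replace slot 2: 2·(5+2) − 2 = 12 → (5,12,2)
replace slot 1: 2·(12+2) − 5 = 23 → (23,12,2)
replace slot 2: 2·(23+2) − 12 = 38 → (23,38,2)
replace slot 3: 2·(23+38) − 2 = 120 → (23,38,120)

23,38,120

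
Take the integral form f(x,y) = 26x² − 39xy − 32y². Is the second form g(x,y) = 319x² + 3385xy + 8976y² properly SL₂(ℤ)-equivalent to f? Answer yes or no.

D₁ = 4849, D₂ = 4849
river cycle of f (length 54): (-32, 39, 26), (26, 65, -6), (-6, 67, 15), (15, 53, -34), (-34, 15, 34), (34, 53, -15), (-15, 67, 6), (6, 65, -26), (-26, 39, 32), (32, 25, -33), … (44 more)
river cycle of g (length 54): (26, 65, -6), (-6, 67, 15), (15, 53, -34), (-34, 15, 34), (34, 53, -15), (-15, 67, 6), (6, 65, -26), (-26, 39, 32), (32, 25, -33), (-33, 41, 24), … (44 more)
cycles coincide ⇒ equivalent

yes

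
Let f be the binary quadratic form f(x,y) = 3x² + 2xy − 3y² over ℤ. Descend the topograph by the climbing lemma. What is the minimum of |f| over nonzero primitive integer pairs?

river: ρ → (-3,4,2)
river: ρ → (2,4,-3)
river: ρ → (-3,2,3)
river: ρ → (3,4,-2)
river: ρ → (-2,4,3)
river: ρ → (3,2,-3)
closes: descent 0, river 6
min |a| on river = 2

2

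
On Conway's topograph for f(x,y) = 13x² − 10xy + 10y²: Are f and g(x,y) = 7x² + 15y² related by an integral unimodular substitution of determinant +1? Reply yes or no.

D₁ = -420, D₂ = -420
f: flip: (13,-10,10)→(10,10,13)
f: reduced (well bottom): (10,10,13) with a≤c, −a<b≤a
g: reduced (well bottom): (7,0,15) with a≤c, −a<b≤a
reduced forms (10, 10, 13) vs (7, 0, 15) ⇒ inequivalent

no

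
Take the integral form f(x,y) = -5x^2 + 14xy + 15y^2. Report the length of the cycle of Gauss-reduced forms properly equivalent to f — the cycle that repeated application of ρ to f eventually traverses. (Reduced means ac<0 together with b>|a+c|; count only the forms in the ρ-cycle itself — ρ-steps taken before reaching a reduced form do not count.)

D = 496, ⌊√D⌋ = 22
river: ρ → (15,16,-4)
river: ρ → (-4,16,15)
river: ρ → (15,14,-5)
river: ρ → (-5,16,12)
river: ρ → (12,8,-9)
river: ρ → (-9,10,11)
river: ρ → (11,12,-8)
river: ρ → (-8,20,3)
river: ρ → (3,22,-1)
river: ρ → (-1,22,3)
river: ρ → (3,20,-8)
river: ρ → (-8,12,11)
river: ρ → (11,10,-9)
river: ρ → (-9,8,12)
river: ρ → (12,16,-5)
river: ρ → (-5,14,15)
ρ-cycle length = 16 (tail of 0 descent steps not counted)

16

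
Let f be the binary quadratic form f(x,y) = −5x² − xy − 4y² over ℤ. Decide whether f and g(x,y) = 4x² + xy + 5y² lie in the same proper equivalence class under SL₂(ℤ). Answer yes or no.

D₁ = -79, D₂ = -79
f is negative-definite; reduce −f:
−f: flip: (5,1,4)→(4,-1,5)
−f: reduced (well bottom): (4,-1,5) with a≤c, −a<b≤a
flip sign back: reduced form of f is (-4,1,-5)
g: reduced (well bottom): (4,1,5) with a≤c, −a<b≤a
reduced forms (-4, 1, -5) vs (4, 1, 5) ⇒ inequivalent

no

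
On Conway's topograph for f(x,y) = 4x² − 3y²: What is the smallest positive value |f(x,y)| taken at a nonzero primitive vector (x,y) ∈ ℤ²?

descent: ρ → (-3,6,1)  [lands on river]
river: ρ → (1,6,-3)
closes: descent 1, river 2
min |a| on river = 1

1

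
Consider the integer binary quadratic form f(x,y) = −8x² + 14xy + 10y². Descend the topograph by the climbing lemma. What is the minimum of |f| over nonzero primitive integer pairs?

river: ρ → (10,6,-12)
river: ρ → (-12,18,4)
river: ρ → (4,22,-2)
river: ρ → (-2,22,4)
river: ρ → (4,18,-12)
river: ρ → (-12,6,10)
river: ρ → (10,14,-8)
river: ρ → (-8,18,6)
river: ρ → (6,18,-8)
river: ρ → (-8,14,10)
closes: descent 0, river 10
min |a| on river = 2

2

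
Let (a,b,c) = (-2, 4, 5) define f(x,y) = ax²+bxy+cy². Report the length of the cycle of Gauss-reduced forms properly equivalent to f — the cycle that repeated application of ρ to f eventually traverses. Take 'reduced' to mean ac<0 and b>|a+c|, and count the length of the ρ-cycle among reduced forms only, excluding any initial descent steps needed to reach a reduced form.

D = 56, ⌊√D⌋ = 7
river: ρ → (5,6,-1)
river: ρ → (-1,6,5)
river: ρ → (5,4,-2)
river: ρ → (-2,4,5)
ρ-cycle length = 4 (tail of 0 descent steps not counted)

4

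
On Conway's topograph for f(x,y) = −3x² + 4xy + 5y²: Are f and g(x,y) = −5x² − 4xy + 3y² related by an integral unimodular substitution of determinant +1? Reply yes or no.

D₁ = 76, D₂ = 76
river cycle of f (length 6): (5, 6, -2), (-2, 6, 5), (5, 4, -3), (-3, 8, 1), (1, 8, -3), (-3, 4, 5)
river cycle of g (length 6): (3, 4, -5), (-5, 6, 2), (2, 6, -5), (-5, 4, 3), (3, 8, -1), (-1, 8, 3)
cycles differ ⇒ inequivalent

no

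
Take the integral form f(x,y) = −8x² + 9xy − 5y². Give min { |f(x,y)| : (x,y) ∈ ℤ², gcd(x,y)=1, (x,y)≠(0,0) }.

translate: b→7 (≡-9 mod 16), so (8,-9,5)→(8,7,4)
flip: (8,7,4)→(4,-7,8)
translate: b→1 (≡-7 mod 8), so (4,-7,8)→(4,1,5)
reduced (well bottom): (4,1,5) with a≤c, −a<b≤a
well minimum |f| = |-4| = 4 (negative-definite)

4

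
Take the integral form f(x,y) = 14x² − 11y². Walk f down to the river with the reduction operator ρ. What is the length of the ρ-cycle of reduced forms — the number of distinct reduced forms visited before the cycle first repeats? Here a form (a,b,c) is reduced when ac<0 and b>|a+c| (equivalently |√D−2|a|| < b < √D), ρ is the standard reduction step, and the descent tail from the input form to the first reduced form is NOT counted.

D = 616, ⌊√D⌋ = 24
descent: ρ → (-11,22,3)  [lands on river]
river: ρ → (3,20,-18)
river: ρ → (-18,16,5)
river: ρ → (5,24,-2)
river: ρ → (-2,24,5)
river: ρ → (5,16,-18)
river: ρ → (-18,20,3)
river: ρ → (3,22,-11)
ρ-cycle length = 8 (tail of 1 descent step not counted)

8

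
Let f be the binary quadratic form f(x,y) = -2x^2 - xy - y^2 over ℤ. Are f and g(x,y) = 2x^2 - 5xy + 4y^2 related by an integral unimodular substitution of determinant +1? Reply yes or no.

D₁ = -7, D₂ = -7
f is negative-definite; reduce −f:
−f: flip: (2,1,1)→(1,-1,2)
−f: translate: b→1 (≡-1 mod 2), so (1,-1,2)→(1,1,2)
−f: reduced (well bottom): (1,1,2) with a≤c, −a<b≤a
flip sign back: reduced form of f is (-1,-1,-2)
g: translate: b→-1 (≡-5 mod 4), so (2,-5,4)→(2,-1,1)
g: flip: (2,-1,1)→(1,1,2)
g: reduced (well bottom): (1,1,2) with a≤c, −a<b≤a
reduced forms (-1, -1, -2) vs (1, 1, 2) ⇒ inequivalent

no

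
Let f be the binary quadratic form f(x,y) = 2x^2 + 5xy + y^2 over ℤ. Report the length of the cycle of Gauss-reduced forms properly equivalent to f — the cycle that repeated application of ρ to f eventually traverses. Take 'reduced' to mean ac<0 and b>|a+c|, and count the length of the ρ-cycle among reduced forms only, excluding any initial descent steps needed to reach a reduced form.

D = 17, ⌊√D⌋ = 4
descent: ρ → (1,3,-2)  [lands on river]
river: ρ → (-2,1,2)
river: ρ → (2,3,-1)
river: ρ → (-1,3,2)
river: ρ → (2,1,-2)
river: ρ → (-2,3,1)
ρ-cycle length = 6 (tail of 1 descent step not counted)

6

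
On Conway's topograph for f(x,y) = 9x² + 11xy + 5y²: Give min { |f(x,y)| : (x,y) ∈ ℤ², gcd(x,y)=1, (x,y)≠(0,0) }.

translate: b→-7 (≡11 mod 18), so (9,11,5)→(9,-7,3)
flip: (9,-7,3)→(3,7,9)
translate: b→1 (≡7 mod 6), so (3,7,9)→(3,1,5)
reduced (well bottom): (3,1,5) with a≤c, −a<b≤a
well minimum = a = 3

3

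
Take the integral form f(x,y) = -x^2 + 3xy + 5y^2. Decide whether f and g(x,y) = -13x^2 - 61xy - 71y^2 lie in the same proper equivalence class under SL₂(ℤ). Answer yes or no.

D₁ = 29, D₂ = 29
river cycle of f (length 2): (-1, 5, 1), (1, 5, -1)
river cycle of g (length 2): (-1, 5, 1), (1, 5, -1)
cycles coincide ⇒ equivalent

yes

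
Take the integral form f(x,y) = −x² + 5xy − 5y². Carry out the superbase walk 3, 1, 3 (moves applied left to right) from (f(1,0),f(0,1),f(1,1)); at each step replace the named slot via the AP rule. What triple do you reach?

start (-1,-5,-1) = (f(1,0),f(0,1),f(1,1))
replace slot 3: 2·((-1)+(-5)) − (-1) = -11 → (-1,-5,-11)
replace slot 1: 2·((-5)+(-11)) − (-1) = -31 → (-31,-5,-11)
replace slot 3: 2·((-31)+(-5)) − (-11) = -61 → (-31,-5,-61)

-31,-5,-61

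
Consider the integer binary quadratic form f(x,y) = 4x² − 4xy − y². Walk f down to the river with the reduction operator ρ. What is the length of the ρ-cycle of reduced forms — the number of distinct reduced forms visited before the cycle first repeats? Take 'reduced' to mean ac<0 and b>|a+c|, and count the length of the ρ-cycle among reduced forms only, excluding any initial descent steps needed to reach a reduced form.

D = 32, ⌊√D⌋ = 5
descent: ρ → (-1,4,4)  [lands on river]
river: ρ → (4,4,-1)
ρ-cycle length = 2 (tail of 1 descent step not counted)

2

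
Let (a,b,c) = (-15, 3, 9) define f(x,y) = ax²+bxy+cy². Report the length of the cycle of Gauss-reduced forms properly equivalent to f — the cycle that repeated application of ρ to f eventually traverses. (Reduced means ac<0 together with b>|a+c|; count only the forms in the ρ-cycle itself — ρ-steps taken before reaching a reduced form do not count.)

D = 549, ⌊√D⌋ = 23
descent: ρ → (9,15,-9)  [lands on river]
river: ρ → (-9,21,3)
river: ρ → (3,21,-9)
river: ρ → (-9,15,9)
river: ρ → (9,21,-3)
river: ρ → (-3,21,9)
ρ-cycle length = 6 (tail of 1 descent step not counted)

6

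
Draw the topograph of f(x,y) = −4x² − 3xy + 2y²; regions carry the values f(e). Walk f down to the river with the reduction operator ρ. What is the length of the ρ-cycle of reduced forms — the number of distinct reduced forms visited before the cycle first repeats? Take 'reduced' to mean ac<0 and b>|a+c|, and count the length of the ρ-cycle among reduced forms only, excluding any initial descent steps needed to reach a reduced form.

D = 41, ⌊√D⌋ = 6
descent: ρ → (2,3,-4)  [lands on river]
river: ρ → (-4,5,1)
river: ρ → (1,5,-4)
river: ρ → (-4,3,2)
river: ρ → (2,5,-2)
river: ρ → (-2,3,4)
river: ρ → (4,5,-1)
river: ρ → (-1,5,4)
river: ρ → (4,3,-2)
river: ρ → (-2,5,2)
ρ-cycle length = 10 (tail of 1 descent step not counted)

10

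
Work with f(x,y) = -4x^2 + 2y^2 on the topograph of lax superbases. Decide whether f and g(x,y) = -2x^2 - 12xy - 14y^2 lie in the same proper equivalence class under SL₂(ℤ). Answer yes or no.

D₁ = 32, D₂ = 32
river cycle of f (length 2): (2, 4, -2), (-2, 4, 2)
river cycle of g (length 2): (-2, 4, 2), (2, 4, -2)
cycles coincide ⇒ equivalent

yes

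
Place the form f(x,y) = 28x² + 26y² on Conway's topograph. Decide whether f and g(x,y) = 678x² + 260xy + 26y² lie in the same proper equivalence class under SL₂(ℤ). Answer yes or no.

D₁ = -2912, D₂ = -2912
f: flip: (28,0,26)→(26,0,28)
f: reduced (well bottom): (26,0,28) with a≤c, −a<b≤a
g: flip: (678,260,26)→(26,-260,678)
g: translate: b→0 (≡-260 mod 52), so (26,-260,678)→(26,0,28)
g: reduced (well bottom): (26,0,28) with a≤c, −a<b≤a
reduced forms (26, 0, 28) vs (26, 0, 28) ⇒ equivalent

yes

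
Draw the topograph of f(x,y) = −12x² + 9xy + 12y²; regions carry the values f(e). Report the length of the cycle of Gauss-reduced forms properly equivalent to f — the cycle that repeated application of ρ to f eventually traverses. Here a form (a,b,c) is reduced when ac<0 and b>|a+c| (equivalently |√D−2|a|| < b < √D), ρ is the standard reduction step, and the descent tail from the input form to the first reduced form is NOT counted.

D = 657, ⌊√D⌋ = 25
river: ρ → (12,15,-9)
river: ρ → (-9,21,6)
river: ρ → (6,15,-18)
river: ρ → (-18,21,3)
river: ρ → (3,21,-18)
river: ρ → (-18,15,6)
river: ρ → (6,21,-9)
river: ρ → (-9,15,12)
river: ρ → (12,9,-12)
river: ρ → (-12,15,9)
river: ρ → (9,21,-6)
river: ρ → (-6,15,18)
river: ρ → (18,21,-3)
river: ρ → (-3,21,18)
river: ρ → (18,15,-6)
river: ρ → (-6,21,9)
river: ρ → (9,15,-12)
river: ρ → (-12,9,12)
ρ-cycle length = 18 (tail of 0 descent steps not counted)

18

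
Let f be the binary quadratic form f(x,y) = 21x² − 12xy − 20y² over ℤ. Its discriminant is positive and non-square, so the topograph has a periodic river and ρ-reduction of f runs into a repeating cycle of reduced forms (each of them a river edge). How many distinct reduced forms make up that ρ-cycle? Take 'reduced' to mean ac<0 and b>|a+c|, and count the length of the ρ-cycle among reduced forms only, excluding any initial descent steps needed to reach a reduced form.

D = 1824, ⌊√D⌋ = 42
descent: ρ → (-20,12,21)  [lands on river]
river: ρ → (21,30,-11)
river: ρ → (-11,36,12)
river: ρ → (12,36,-11)
river: ρ → (-11,30,21)
river: ρ → (21,12,-20)
river: ρ → (-20,28,13)
river: ρ → (13,24,-24)
river: ρ → (-24,24,13)
river: ρ → (13,28,-20)
ρ-cycle length = 10 (tail of 1 descent step not counted)

10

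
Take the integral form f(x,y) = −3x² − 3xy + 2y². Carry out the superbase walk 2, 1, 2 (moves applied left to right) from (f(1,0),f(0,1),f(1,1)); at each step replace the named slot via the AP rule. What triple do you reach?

start (-3,2,-4) = (f(1,0),f(0,1),f(1,1))
replace slot 2: 2·((-3)+(-4)) − 2 = -16 → (-3,-16,-4)
replace slot 1: 2·((-16)+(-4)) − (-3) = -37 → (-37,-16,-4)
replace slot 2: 2·((-37)+(-4)) − (-16) = -66 → (-37,-66,-4)

-37,-66,-4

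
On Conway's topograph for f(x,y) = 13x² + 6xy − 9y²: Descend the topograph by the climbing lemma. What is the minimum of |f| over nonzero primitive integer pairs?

river: ρ → (-9,12,10)
river: ρ → (10,8,-11)
river: ρ → (-11,14,7)
river: ρ → (7,14,-11)
river: ρ → (-11,8,10)
river: ρ → (10,12,-9)
river: ρ → (-9,6,13)
river: ρ → (13,20,-2)
river: ρ → (-2,20,13)
river: ρ → (13,6,-9)
closes: descent 0, river 10
min |a| on river = 2

2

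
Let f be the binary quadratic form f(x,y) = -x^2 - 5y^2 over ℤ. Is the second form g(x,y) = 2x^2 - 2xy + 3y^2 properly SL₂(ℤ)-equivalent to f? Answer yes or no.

D₁ = -20, D₂ = -20
f is negative-definite; reduce −f:
−f: reduced (well bottom): (1,0,5) with a≤c, −a<b≤a
flip sign back: reduced form of f is (-1,0,-5)
g: translate: b→2 (≡-2 mod 4), so (2,-2,3)→(2,2,3)
g: reduced (well bottom): (2,2,3) with a≤c, −a<b≤a
reduced forms (-1, 0, -5) vs (2, 2, 3) ⇒ inequivalent

no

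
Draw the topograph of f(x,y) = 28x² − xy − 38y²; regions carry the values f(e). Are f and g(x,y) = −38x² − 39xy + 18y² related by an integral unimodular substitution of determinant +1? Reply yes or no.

D₁ = 4257, D₂ = 4257
river cycle of f (length 10): (28, 55, -11), (-11, 55, 28), (28, 57, -9), (-9, 51, 46), (46, 41, -14), (-14, 43, 43), (43, 43, -14), (-14, 41, 46), (46, 51, -9), (-9, 57, 28)
river cycle of g (length 12): (18, 39, -38), (-38, 37, 19), (19, 39, -36), (-36, 33, 22), (22, 55, -14), (-14, 57, 18), (18, 51, -23), (-23, 41, 28), (28, 15, -36), (-36, 57, 7), … (2 more)
cycles differ ⇒ inequivalent

no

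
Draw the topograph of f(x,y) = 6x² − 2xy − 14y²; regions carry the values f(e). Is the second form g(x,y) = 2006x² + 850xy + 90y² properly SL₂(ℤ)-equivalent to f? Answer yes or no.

D₁ = 340, D₂ = 340
river cycle of f (length 6): (6, 10, -10), (-10, 10, 6), (6, 14, -6), (-6, 10, 10), (10, 10, -6), (-6, 14, 6)
river cycle of g (length 6): (6, 10, -10), (-10, 10, 6), (6, 14, -6), (-6, 10, 10), (10, 10, -6), (-6, 14, 6)
cycles coincide ⇒ equivalent

yes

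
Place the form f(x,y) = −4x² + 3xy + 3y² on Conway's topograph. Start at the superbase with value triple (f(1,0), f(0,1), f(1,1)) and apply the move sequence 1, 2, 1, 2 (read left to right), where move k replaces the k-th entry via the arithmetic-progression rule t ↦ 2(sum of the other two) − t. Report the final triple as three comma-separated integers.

start (-4,3,2) = (f(1,0),f(0,1),f(1,1))
replace slot 1: 2·(3+2) − (-4) = 14 → (14,3,2)
replace slot 2: 2·(14+2) − 3 = 29 → (14,29,2)
replace slot 1: 2·(29+2) − 14 = 48 → (48,29,2)
replace slot 2: 2·(48+2) − 29 = 71 → (48,71,2)

48,71,2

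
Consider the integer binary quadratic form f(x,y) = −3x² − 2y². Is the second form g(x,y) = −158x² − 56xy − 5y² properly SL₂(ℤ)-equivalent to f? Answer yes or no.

D₁ = -24, D₂ = -24
f is negative-definite; reduce −f:
−f: flip: (3,0,2)→(2,0,3)
−f: reduced (well bottom): (2,0,3) with a≤c, −a<b≤a
flip sign back: reduced form of f is (-2,0,-3)
g is negative-definite; reduce −g:
−g: flip: (158,56,5)→(5,-56,158)
−g: translate: b→4 (≡-56 mod 10), so (5,-56,158)→(5,4,2)
−g: flip: (5,4,2)→(2,-4,5)
−g: translate: b→0 (≡-4 mod 4), so (2,-4,5)→(2,0,3)
−g: reduced (well bottom): (2,0,3) with a≤c, −a<b≤a
flip sign back: reduced form of g is (-2,0,-3)
reduced forms (-2, 0, -3) vs (-2, 0, -3) ⇒ equivalent

yes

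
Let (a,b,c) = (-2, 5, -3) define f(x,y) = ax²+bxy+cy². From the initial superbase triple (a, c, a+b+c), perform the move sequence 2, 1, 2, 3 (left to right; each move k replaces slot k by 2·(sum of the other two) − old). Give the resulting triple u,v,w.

start (-2,-3,0) = (f(1,0),f(0,1),f(1,1))
replace slot 2: 2·((-2)+0) − (-3) = -1 → (-2,-1,0)
replace slot 1: 2·((-1)+0) − (-2) = 0 → (0,-1,0)
replace slot 2: 2·(0+0) − (-1) = 1 → (0,1,0)
replace slot 3: 2·(0+1) − 0 = 2 → (0,1,2)

0,1,2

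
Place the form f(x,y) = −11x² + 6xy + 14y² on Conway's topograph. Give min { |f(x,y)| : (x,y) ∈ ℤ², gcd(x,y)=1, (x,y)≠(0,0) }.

river: ρ → (14,22,-3)
river: ρ → (-3,20,21)
river: ρ → (21,22,-2)
river: ρ → (-2,22,21)
river: ρ → (21,20,-3)
river: ρ → (-3,22,14)
river: ρ → (14,6,-11)
river: ρ → (-11,16,9)
river: ρ → (9,20,-7)
river: ρ → (-7,22,6)
river: ρ → (6,14,-19)
river: ρ → (-19,24,1)
river: ρ → (1,24,-19)
river: ρ → (-19,14,6)
river: ρ → (6,22,-7)
river: ρ → (-7,20,9)
river: ρ → (9,16,-11)
river: ρ → (-11,6,14)
closes: descent 0, river 18
min |a| on river = 1

1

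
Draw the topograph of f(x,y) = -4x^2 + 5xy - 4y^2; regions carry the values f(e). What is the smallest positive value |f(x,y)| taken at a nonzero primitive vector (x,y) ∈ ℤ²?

translate: b→3 (≡-5 mod 8), so (4,-5,4)→(4,3,3)
flip: (4,3,3)→(3,-3,4)
translate: b→3 (≡-3 mod 6), so (3,-3,4)→(3,3,4)
reduced (well bottom): (3,3,4) with a≤c, −a<b≤a
well minimum |f| = |-3| = 3 (negative-definite)

3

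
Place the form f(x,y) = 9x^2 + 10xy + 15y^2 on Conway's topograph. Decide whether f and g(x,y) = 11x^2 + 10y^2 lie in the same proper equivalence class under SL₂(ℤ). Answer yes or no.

D₁ = -440, D₂ = -440
f: translate: b→-8 (≡10 mod 18), so (9,10,15)→(9,-8,14)
f: reduced (well bottom): (9,-8,14) with a≤c, −a<b≤a
g: flip: (11,0,10)→(10,0,11)
g: reduced (well bottom): (10,0,11) with a≤c, −a<b≤a
reduced forms (9, -8, 14) vs (10, 0, 11) ⇒ inequivalent

no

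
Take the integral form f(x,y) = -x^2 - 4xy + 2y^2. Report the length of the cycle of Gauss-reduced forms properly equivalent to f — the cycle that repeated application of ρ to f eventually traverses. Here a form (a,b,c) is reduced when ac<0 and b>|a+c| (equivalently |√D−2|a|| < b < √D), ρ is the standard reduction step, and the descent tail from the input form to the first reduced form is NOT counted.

D = 24, ⌊√D⌋ = 4
descent: ρ → (2,4,-1)  [lands on river]
river: ρ → (-1,4,2)
ρ-cycle length = 2 (tail of 1 descent step not counted)

2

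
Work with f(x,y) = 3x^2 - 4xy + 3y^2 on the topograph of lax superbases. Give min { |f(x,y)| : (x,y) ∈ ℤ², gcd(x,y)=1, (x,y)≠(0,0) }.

translate: b→2 (≡-4 mod 6), so (3,-4,3)→(3,2,2)
flip: (3,2,2)→(2,-2,3)
translate: b→2 (≡-2 mod 4), so (2,-2,3)→(2,2,3)
reduced (well bottom): (2,2,3) with a≤c, −a<b≤a
well minimum = a = 2

2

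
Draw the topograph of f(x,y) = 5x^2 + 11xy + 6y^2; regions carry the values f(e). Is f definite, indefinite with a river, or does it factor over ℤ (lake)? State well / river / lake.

D = b²−4ac = 11² − 4·5·6 = 1
D = 1² is a perfect square ⇒ form factors over ℤ ⇒ lakes

lake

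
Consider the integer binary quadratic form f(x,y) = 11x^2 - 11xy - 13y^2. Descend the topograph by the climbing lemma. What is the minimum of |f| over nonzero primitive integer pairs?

descent: ρ → (-13,11,11)  [lands on river]
river: ρ → (11,11,-13)
river: ρ → (-13,15,9)
river: ρ → (9,21,-7)
river: ρ → (-7,21,9)
river: ρ → (9,15,-13)
closes: descent 1, river 6
min |a| on river = 7

7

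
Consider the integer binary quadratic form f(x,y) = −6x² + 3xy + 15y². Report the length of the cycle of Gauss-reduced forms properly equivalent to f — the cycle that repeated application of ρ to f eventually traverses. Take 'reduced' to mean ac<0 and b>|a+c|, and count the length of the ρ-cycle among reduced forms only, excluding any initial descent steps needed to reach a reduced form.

D = 369, ⌊√D⌋ = 19
descent: ρ → (15,-3,-6)
descent: ρ → (-6,15,6)  [lands on river]
river: ρ → (6,9,-12)
river: ρ → (-12,15,3)
river: ρ → (3,15,-12)
river: ρ → (-12,9,6)
river: ρ → (6,15,-6)
river: ρ → (-6,9,12)
river: ρ → (12,15,-3)
river: ρ → (-3,15,12)
river: ρ → (12,9,-6)
ρ-cycle length = 10 (tail of 2 descent steps not counted)

10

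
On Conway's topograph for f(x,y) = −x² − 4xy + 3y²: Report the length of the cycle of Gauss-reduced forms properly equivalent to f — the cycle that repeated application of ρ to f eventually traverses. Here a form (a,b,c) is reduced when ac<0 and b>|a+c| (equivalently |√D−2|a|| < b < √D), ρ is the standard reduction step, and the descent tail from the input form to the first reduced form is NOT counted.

D = 28, ⌊√D⌋ = 5
descent: ρ → (3,4,-1)  [lands on river]
river: ρ → (-1,4,3)
river: ρ → (3,2,-2)
river: ρ → (-2,2,3)
ρ-cycle length = 4 (tail of 1 descent step not counted)

4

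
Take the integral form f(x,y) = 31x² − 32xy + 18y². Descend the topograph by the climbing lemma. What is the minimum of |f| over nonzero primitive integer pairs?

translate: b→30 (≡-32 mod 62), so (31,-32,18)→(31,30,17)
flip: (31,30,17)→(17,-30,31)
translate: b→4 (≡-30 mod 34), so (17,-30,31)→(17,4,18)
reduced (well bottom): (17,4,18) with a≤c, −a<b≤a
well minimum = a = 17

17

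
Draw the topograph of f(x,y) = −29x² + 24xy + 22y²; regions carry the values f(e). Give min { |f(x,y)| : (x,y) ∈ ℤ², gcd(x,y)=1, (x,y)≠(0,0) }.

river: ρ → (22,20,-31)
river: ρ → (-31,42,11)
river: ρ → (11,46,-23)
river: ρ → (-23,46,11)
river: ρ → (11,42,-31)
river: ρ → (-31,20,22)
river: ρ → (22,24,-29)
river: ρ → (-29,34,17)
river: ρ → (17,34,-29)
river: ρ → (-29,24,22)
closes: descent 0, river 10
min |a| on river = 11

11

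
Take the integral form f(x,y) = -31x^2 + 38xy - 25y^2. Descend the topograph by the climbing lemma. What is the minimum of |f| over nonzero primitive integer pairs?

translate: b→24 (≡-38 mod 62), so (31,-38,25)→(31,24,18)
flip: (31,24,18)→(18,-24,31)
translate: b→12 (≡-24 mod 36), so (18,-24,31)→(18,12,25)
reduced (well bottom): (18,12,25) with a≤c, −a<b≤a
well minimum |f| = |-18| = 18 (negative-definite)

18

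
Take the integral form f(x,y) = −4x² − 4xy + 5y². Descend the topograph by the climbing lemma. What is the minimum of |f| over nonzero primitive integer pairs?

descent: ρ → (5,4,-4)  [lands on river]
river: ρ → (-4,4,5)
river: ρ → (5,6,-3)
river: ρ → (-3,6,5)
closes: descent 1, river 4
min |a| on river = 3

3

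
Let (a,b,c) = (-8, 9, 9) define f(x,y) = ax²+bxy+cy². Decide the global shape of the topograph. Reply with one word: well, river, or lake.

D = b²−4ac = 9² − 4·(-8)·9 = 369
D > 0 non-square ⇒ indefinite ⇒ periodic river

river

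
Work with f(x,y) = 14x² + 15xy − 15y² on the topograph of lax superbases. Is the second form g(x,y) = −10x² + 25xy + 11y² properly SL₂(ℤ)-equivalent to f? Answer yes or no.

D₁ = 1065, D₂ = 1065
river cycle of f (length 20): (-15, 15, 14), (14, 13, -16), (-16, 19, 11), (11, 25, -10), (-10, 15, 21), (21, 27, -4), (-4, 29, 14), (14, 27, -6), (-6, 21, 26), (26, 31, -1), … (10 more)
river cycle of g (length 20): (11, 19, -16), (-16, 13, 14), (14, 15, -15), (-15, 15, 14), (14, 13, -16), (-16, 19, 11), (11, 25, -10), (-10, 15, 21), (21, 27, -4), (-4, 29, 14), … (10 more)
cycles coincide ⇒ equivalent

yes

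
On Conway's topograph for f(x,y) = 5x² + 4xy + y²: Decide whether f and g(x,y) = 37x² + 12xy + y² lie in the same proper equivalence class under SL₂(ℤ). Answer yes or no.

D₁ = -4, D₂ = -4
f: flip: (5,4,1)→(1,-4,5)
f: translate: b→0 (≡-4 mod 2), so (1,-4,5)→(1,0,1)
f: reduced (well bottom): (1,0,1) with a≤c, −a<b≤a
g: flip: (37,12,1)→(1,-12,37)
g: translate: b→0 (≡-12 mod 2), so (1,-12,37)→(1,0,1)
g: reduced (well bottom): (1,0,1) with a≤c, −a<b≤a
reduced forms (1, 0, 1) vs (1, 0, 1) ⇒ equivalent

yes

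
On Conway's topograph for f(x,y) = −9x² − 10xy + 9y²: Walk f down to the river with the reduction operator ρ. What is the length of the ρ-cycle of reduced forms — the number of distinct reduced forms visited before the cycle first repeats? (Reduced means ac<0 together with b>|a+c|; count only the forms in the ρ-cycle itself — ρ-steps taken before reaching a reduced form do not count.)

D = 424, ⌊√D⌋ = 20
descent: ρ → (9,10,-9)  [lands on river]
river: ρ → (-9,8,10)
river: ρ → (10,12,-7)
river: ρ → (-7,16,6)
river: ρ → (6,20,-1)
river: ρ → (-1,20,6)
river: ρ → (6,16,-7)
river: ρ → (-7,12,10)
river: ρ → (10,8,-9)
river: ρ → (-9,10,9)
river: ρ → (9,8,-10)
river: ρ → (-10,12,7)
river: ρ → (7,16,-6)
river: ρ → (-6,20,1)
river: ρ → (1,20,-6)
river: ρ → (-6,16,7)
river: ρ → (7,12,-10)
river: ρ → (-10,8,9)
ρ-cycle length = 18 (tail of 1 descent step not counted)

18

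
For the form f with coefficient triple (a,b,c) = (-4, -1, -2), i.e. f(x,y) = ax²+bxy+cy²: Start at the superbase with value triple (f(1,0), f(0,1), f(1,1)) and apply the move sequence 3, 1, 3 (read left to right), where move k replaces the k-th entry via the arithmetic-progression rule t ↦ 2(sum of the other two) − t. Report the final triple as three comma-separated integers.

start (-4,-2,-7) = (f(1,0),f(0,1),f(1,1))
replace slot 3: 2·((-4)+(-2)) − (-7) = -5 → (-4,-2,-5)
replace slot 1: 2·((-2)+(-5)) − (-4) = -10 → (-10,-2,-5)
replace slot 3: 2·((-10)+(-2)) − (-5) = -19 → (-10,-2,-19)

-10,-2,-19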